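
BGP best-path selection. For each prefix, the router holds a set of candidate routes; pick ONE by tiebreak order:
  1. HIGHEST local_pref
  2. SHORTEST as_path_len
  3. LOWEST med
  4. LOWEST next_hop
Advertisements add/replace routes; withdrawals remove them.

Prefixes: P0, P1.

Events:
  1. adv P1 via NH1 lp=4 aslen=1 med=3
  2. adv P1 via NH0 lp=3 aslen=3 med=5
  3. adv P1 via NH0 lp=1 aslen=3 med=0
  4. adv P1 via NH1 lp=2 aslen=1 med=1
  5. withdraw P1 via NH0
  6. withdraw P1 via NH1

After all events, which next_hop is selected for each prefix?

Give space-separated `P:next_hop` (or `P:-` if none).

Op 1: best P0=- P1=NH1
Op 2: best P0=- P1=NH1
Op 3: best P0=- P1=NH1
Op 4: best P0=- P1=NH1
Op 5: best P0=- P1=NH1
Op 6: best P0=- P1=-

Answer: P0:- P1:-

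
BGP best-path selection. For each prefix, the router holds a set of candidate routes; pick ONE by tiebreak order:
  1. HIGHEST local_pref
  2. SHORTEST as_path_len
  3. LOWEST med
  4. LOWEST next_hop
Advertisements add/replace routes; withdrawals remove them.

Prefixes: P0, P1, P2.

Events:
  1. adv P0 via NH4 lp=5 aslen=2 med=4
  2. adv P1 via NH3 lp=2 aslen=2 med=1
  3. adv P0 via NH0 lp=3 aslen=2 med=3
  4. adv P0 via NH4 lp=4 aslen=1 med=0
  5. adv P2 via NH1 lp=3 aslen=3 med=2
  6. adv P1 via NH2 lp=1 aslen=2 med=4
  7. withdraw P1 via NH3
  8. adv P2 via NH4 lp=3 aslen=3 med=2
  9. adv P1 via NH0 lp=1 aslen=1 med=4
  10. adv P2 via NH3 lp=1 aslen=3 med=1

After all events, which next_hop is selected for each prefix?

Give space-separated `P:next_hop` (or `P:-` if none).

Op 1: best P0=NH4 P1=- P2=-
Op 2: best P0=NH4 P1=NH3 P2=-
Op 3: best P0=NH4 P1=NH3 P2=-
Op 4: best P0=NH4 P1=NH3 P2=-
Op 5: best P0=NH4 P1=NH3 P2=NH1
Op 6: best P0=NH4 P1=NH3 P2=NH1
Op 7: best P0=NH4 P1=NH2 P2=NH1
Op 8: best P0=NH4 P1=NH2 P2=NH1
Op 9: best P0=NH4 P1=NH0 P2=NH1
Op 10: best P0=NH4 P1=NH0 P2=NH1

Answer: P0:NH4 P1:NH0 P2:NH1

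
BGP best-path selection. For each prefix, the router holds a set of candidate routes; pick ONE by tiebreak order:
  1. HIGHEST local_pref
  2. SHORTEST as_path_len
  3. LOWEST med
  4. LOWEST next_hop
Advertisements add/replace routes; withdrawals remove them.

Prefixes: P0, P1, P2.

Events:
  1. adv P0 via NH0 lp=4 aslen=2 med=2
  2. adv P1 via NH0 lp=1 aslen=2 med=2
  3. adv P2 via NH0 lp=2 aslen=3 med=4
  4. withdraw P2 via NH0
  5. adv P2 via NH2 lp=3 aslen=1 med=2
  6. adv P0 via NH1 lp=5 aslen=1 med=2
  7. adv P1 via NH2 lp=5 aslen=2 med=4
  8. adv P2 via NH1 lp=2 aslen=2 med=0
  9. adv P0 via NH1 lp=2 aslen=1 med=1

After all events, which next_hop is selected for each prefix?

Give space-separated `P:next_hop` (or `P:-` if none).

Op 1: best P0=NH0 P1=- P2=-
Op 2: best P0=NH0 P1=NH0 P2=-
Op 3: best P0=NH0 P1=NH0 P2=NH0
Op 4: best P0=NH0 P1=NH0 P2=-
Op 5: best P0=NH0 P1=NH0 P2=NH2
Op 6: best P0=NH1 P1=NH0 P2=NH2
Op 7: best P0=NH1 P1=NH2 P2=NH2
Op 8: best P0=NH1 P1=NH2 P2=NH2
Op 9: best P0=NH0 P1=NH2 P2=NH2

Answer: P0:NH0 P1:NH2 P2:NH2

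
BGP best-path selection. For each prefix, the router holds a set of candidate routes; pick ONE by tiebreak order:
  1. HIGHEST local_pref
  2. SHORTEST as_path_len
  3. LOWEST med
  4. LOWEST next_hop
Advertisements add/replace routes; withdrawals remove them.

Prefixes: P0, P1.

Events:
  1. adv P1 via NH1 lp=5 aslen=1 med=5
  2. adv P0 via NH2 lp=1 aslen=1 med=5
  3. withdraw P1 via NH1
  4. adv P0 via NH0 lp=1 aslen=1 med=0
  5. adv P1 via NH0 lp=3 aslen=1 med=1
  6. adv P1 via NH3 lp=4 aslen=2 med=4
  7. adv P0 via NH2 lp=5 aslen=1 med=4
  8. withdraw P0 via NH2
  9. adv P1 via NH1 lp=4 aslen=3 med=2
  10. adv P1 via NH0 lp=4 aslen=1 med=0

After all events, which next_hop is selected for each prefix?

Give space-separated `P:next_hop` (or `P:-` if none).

Op 1: best P0=- P1=NH1
Op 2: best P0=NH2 P1=NH1
Op 3: best P0=NH2 P1=-
Op 4: best P0=NH0 P1=-
Op 5: best P0=NH0 P1=NH0
Op 6: best P0=NH0 P1=NH3
Op 7: best P0=NH2 P1=NH3
Op 8: best P0=NH0 P1=NH3
Op 9: best P0=NH0 P1=NH3
Op 10: best P0=NH0 P1=NH0

Answer: P0:NH0 P1:NH0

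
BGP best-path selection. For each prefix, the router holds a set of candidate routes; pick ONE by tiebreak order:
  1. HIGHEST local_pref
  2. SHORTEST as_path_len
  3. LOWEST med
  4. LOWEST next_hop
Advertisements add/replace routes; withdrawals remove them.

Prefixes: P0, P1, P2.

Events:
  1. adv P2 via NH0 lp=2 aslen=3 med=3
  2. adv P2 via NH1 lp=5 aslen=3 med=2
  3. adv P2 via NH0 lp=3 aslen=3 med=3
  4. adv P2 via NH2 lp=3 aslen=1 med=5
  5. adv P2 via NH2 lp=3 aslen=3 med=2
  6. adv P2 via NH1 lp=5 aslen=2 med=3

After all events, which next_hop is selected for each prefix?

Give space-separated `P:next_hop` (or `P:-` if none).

Op 1: best P0=- P1=- P2=NH0
Op 2: best P0=- P1=- P2=NH1
Op 3: best P0=- P1=- P2=NH1
Op 4: best P0=- P1=- P2=NH1
Op 5: best P0=- P1=- P2=NH1
Op 6: best P0=- P1=- P2=NH1

Answer: P0:- P1:- P2:NH1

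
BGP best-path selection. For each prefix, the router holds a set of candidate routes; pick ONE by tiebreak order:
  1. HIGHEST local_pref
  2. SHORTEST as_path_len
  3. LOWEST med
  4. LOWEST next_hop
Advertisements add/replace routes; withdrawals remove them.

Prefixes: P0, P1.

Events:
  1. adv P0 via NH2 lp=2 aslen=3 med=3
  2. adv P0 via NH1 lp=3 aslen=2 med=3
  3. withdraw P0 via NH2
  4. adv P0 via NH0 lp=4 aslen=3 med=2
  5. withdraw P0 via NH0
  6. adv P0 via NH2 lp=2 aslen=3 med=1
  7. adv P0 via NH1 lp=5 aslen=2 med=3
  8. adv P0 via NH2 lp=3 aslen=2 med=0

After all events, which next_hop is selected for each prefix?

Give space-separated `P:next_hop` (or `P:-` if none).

Op 1: best P0=NH2 P1=-
Op 2: best P0=NH1 P1=-
Op 3: best P0=NH1 P1=-
Op 4: best P0=NH0 P1=-
Op 5: best P0=NH1 P1=-
Op 6: best P0=NH1 P1=-
Op 7: best P0=NH1 P1=-
Op 8: best P0=NH1 P1=-

Answer: P0:NH1 P1:-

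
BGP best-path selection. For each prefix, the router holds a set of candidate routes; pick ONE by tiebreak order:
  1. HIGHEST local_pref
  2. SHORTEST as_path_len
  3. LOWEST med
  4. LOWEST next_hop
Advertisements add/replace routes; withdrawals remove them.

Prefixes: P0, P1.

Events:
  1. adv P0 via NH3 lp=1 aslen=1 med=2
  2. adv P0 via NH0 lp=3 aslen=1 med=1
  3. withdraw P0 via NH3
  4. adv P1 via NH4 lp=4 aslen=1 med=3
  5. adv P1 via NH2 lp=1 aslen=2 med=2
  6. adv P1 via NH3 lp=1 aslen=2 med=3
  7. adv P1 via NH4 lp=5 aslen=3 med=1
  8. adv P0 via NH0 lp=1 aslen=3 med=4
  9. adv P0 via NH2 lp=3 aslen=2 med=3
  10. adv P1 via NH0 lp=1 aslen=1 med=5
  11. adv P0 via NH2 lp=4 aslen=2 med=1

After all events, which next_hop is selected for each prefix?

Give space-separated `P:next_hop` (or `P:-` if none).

Op 1: best P0=NH3 P1=-
Op 2: best P0=NH0 P1=-
Op 3: best P0=NH0 P1=-
Op 4: best P0=NH0 P1=NH4
Op 5: best P0=NH0 P1=NH4
Op 6: best P0=NH0 P1=NH4
Op 7: best P0=NH0 P1=NH4
Op 8: best P0=NH0 P1=NH4
Op 9: best P0=NH2 P1=NH4
Op 10: best P0=NH2 P1=NH4
Op 11: best P0=NH2 P1=NH4

Answer: P0:NH2 P1:NH4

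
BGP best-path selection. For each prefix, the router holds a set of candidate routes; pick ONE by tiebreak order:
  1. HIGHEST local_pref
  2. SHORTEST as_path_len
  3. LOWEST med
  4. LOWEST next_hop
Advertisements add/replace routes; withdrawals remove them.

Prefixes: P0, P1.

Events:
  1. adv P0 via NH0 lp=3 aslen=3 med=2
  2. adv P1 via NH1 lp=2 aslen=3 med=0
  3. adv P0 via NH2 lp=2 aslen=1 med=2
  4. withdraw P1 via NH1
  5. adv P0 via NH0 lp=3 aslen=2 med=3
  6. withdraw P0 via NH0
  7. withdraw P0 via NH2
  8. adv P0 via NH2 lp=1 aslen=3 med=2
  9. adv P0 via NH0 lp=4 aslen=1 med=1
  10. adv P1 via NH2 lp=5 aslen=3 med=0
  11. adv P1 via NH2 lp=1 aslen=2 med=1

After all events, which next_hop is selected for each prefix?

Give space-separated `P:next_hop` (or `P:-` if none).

Op 1: best P0=NH0 P1=-
Op 2: best P0=NH0 P1=NH1
Op 3: best P0=NH0 P1=NH1
Op 4: best P0=NH0 P1=-
Op 5: best P0=NH0 P1=-
Op 6: best P0=NH2 P1=-
Op 7: best P0=- P1=-
Op 8: best P0=NH2 P1=-
Op 9: best P0=NH0 P1=-
Op 10: best P0=NH0 P1=NH2
Op 11: best P0=NH0 P1=NH2

Answer: P0:NH0 P1:NH2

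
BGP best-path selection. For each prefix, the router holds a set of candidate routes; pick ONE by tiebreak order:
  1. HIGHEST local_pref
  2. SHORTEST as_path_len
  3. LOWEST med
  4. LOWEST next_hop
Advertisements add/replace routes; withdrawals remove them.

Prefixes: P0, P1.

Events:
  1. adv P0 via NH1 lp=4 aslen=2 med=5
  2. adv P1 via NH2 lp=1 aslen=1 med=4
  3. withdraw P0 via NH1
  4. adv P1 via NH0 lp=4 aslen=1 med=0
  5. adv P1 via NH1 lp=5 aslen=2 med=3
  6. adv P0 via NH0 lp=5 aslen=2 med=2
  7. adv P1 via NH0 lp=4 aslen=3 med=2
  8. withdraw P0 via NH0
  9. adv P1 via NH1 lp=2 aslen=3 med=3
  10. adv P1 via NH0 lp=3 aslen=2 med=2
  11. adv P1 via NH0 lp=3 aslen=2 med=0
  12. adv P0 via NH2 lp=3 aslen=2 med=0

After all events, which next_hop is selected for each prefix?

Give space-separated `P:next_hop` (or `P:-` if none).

Op 1: best P0=NH1 P1=-
Op 2: best P0=NH1 P1=NH2
Op 3: best P0=- P1=NH2
Op 4: best P0=- P1=NH0
Op 5: best P0=- P1=NH1
Op 6: best P0=NH0 P1=NH1
Op 7: best P0=NH0 P1=NH1
Op 8: best P0=- P1=NH1
Op 9: best P0=- P1=NH0
Op 10: best P0=- P1=NH0
Op 11: best P0=- P1=NH0
Op 12: best P0=NH2 P1=NH0

Answer: P0:NH2 P1:NH0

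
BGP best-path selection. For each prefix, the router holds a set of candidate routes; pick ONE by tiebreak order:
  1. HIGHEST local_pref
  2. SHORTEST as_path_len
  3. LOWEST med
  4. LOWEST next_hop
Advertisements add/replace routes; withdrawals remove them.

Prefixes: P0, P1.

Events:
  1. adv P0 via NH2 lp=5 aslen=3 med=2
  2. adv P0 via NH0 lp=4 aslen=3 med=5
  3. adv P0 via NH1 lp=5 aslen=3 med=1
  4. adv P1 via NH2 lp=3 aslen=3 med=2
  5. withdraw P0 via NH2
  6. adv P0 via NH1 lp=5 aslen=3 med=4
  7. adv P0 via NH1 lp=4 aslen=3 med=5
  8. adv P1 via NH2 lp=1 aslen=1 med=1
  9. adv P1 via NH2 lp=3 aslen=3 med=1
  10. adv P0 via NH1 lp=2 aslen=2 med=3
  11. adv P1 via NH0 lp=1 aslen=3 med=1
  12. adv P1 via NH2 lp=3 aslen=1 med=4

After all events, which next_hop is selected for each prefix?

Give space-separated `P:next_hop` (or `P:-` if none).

Op 1: best P0=NH2 P1=-
Op 2: best P0=NH2 P1=-
Op 3: best P0=NH1 P1=-
Op 4: best P0=NH1 P1=NH2
Op 5: best P0=NH1 P1=NH2
Op 6: best P0=NH1 P1=NH2
Op 7: best P0=NH0 P1=NH2
Op 8: best P0=NH0 P1=NH2
Op 9: best P0=NH0 P1=NH2
Op 10: best P0=NH0 P1=NH2
Op 11: best P0=NH0 P1=NH2
Op 12: best P0=NH0 P1=NH2

Answer: P0:NH0 P1:NH2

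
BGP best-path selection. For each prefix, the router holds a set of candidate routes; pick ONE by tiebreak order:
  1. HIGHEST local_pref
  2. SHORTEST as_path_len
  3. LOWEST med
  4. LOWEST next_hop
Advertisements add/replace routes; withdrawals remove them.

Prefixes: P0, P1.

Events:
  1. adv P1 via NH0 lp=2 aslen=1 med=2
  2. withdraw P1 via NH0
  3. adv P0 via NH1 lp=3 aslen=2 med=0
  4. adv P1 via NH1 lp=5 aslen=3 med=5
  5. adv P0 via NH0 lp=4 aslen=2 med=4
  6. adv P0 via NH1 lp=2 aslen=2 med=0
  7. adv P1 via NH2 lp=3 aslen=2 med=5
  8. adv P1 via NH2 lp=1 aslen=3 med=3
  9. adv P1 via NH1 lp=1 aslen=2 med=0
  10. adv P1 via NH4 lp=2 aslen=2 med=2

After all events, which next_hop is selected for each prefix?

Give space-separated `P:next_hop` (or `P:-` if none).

Answer: P0:NH0 P1:NH4

Derivation:
Op 1: best P0=- P1=NH0
Op 2: best P0=- P1=-
Op 3: best P0=NH1 P1=-
Op 4: best P0=NH1 P1=NH1
Op 5: best P0=NH0 P1=NH1
Op 6: best P0=NH0 P1=NH1
Op 7: best P0=NH0 P1=NH1
Op 8: best P0=NH0 P1=NH1
Op 9: best P0=NH0 P1=NH1
Op 10: best P0=NH0 P1=NH4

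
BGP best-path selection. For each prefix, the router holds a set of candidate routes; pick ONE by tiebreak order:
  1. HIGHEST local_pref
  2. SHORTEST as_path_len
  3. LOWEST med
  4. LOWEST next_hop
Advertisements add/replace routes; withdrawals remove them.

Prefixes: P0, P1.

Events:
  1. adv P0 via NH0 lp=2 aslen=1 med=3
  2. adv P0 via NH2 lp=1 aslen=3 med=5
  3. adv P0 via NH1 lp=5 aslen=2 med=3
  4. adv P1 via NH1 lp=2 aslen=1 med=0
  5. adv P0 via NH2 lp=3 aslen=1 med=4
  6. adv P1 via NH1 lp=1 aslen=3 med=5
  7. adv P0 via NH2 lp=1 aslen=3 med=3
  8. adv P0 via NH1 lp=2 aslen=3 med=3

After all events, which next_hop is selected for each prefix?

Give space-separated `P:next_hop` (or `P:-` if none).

Answer: P0:NH0 P1:NH1

Derivation:
Op 1: best P0=NH0 P1=-
Op 2: best P0=NH0 P1=-
Op 3: best P0=NH1 P1=-
Op 4: best P0=NH1 P1=NH1
Op 5: best P0=NH1 P1=NH1
Op 6: best P0=NH1 P1=NH1
Op 7: best P0=NH1 P1=NH1
Op 8: best P0=NH0 P1=NH1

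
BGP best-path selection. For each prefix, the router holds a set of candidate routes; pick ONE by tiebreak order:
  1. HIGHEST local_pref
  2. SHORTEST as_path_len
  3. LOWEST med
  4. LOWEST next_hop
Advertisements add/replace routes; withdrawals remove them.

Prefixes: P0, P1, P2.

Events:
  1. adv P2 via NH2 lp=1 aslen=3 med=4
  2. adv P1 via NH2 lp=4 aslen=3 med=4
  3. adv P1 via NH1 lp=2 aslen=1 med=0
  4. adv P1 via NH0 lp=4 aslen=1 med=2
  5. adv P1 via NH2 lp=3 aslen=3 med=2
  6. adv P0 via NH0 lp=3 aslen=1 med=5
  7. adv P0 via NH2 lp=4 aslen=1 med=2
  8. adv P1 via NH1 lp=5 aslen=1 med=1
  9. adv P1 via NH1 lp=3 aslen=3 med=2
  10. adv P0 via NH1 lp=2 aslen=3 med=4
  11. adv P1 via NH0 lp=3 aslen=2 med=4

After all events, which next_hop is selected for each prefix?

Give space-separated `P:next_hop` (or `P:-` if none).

Answer: P0:NH2 P1:NH0 P2:NH2

Derivation:
Op 1: best P0=- P1=- P2=NH2
Op 2: best P0=- P1=NH2 P2=NH2
Op 3: best P0=- P1=NH2 P2=NH2
Op 4: best P0=- P1=NH0 P2=NH2
Op 5: best P0=- P1=NH0 P2=NH2
Op 6: best P0=NH0 P1=NH0 P2=NH2
Op 7: best P0=NH2 P1=NH0 P2=NH2
Op 8: best P0=NH2 P1=NH1 P2=NH2
Op 9: best P0=NH2 P1=NH0 P2=NH2
Op 10: best P0=NH2 P1=NH0 P2=NH2
Op 11: best P0=NH2 P1=NH0 P2=NH2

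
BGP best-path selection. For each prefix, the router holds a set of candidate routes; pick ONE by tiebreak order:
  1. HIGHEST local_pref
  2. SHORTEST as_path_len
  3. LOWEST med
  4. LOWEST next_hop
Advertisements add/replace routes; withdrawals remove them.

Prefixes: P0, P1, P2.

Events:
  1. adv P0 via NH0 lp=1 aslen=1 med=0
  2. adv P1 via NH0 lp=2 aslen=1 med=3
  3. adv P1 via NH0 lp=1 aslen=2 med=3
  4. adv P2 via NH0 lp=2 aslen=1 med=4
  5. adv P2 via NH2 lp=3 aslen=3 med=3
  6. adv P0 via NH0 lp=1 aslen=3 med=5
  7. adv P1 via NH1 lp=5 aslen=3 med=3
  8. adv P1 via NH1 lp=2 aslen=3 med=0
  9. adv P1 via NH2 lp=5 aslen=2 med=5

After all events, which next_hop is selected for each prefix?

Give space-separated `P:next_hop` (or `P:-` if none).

Op 1: best P0=NH0 P1=- P2=-
Op 2: best P0=NH0 P1=NH0 P2=-
Op 3: best P0=NH0 P1=NH0 P2=-
Op 4: best P0=NH0 P1=NH0 P2=NH0
Op 5: best P0=NH0 P1=NH0 P2=NH2
Op 6: best P0=NH0 P1=NH0 P2=NH2
Op 7: best P0=NH0 P1=NH1 P2=NH2
Op 8: best P0=NH0 P1=NH1 P2=NH2
Op 9: best P0=NH0 P1=NH2 P2=NH2

Answer: P0:NH0 P1:NH2 P2:NH2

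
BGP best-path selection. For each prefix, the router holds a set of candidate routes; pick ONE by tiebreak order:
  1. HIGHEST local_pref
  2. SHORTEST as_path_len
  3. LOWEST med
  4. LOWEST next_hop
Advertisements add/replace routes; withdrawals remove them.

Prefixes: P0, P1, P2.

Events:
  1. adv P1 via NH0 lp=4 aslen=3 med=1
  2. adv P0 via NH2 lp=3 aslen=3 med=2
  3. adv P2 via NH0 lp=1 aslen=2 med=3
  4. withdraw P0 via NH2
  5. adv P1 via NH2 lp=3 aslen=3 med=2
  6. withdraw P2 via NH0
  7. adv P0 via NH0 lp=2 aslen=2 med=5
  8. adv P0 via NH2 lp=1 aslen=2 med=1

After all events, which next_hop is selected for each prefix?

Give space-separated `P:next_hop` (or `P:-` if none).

Answer: P0:NH0 P1:NH0 P2:-

Derivation:
Op 1: best P0=- P1=NH0 P2=-
Op 2: best P0=NH2 P1=NH0 P2=-
Op 3: best P0=NH2 P1=NH0 P2=NH0
Op 4: best P0=- P1=NH0 P2=NH0
Op 5: best P0=- P1=NH0 P2=NH0
Op 6: best P0=- P1=NH0 P2=-
Op 7: best P0=NH0 P1=NH0 P2=-
Op 8: best P0=NH0 P1=NH0 P2=-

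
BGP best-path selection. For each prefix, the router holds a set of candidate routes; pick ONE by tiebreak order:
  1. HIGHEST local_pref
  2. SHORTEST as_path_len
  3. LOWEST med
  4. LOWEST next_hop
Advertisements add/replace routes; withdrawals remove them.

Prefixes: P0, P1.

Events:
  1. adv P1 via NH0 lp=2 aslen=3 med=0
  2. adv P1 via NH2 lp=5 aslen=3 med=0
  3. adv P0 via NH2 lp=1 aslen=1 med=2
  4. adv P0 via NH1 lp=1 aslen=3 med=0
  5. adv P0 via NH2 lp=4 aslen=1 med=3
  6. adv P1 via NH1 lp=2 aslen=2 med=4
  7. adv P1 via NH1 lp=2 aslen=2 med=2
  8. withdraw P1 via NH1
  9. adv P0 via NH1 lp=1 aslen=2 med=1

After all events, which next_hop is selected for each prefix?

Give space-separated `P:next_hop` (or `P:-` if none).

Answer: P0:NH2 P1:NH2

Derivation:
Op 1: best P0=- P1=NH0
Op 2: best P0=- P1=NH2
Op 3: best P0=NH2 P1=NH2
Op 4: best P0=NH2 P1=NH2
Op 5: best P0=NH2 P1=NH2
Op 6: best P0=NH2 P1=NH2
Op 7: best P0=NH2 P1=NH2
Op 8: best P0=NH2 P1=NH2
Op 9: best P0=NH2 P1=NH2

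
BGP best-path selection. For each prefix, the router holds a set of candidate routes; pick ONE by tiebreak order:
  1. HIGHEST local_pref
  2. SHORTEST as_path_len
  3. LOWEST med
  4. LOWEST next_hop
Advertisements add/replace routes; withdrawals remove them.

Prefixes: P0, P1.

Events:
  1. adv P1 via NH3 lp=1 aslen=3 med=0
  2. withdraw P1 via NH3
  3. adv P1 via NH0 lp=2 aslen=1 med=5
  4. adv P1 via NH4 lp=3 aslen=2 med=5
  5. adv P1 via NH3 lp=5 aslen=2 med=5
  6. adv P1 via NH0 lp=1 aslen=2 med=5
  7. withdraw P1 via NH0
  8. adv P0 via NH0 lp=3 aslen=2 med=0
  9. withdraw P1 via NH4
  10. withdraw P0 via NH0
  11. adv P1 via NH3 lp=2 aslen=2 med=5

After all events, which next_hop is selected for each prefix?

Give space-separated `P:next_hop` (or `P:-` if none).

Answer: P0:- P1:NH3

Derivation:
Op 1: best P0=- P1=NH3
Op 2: best P0=- P1=-
Op 3: best P0=- P1=NH0
Op 4: best P0=- P1=NH4
Op 5: best P0=- P1=NH3
Op 6: best P0=- P1=NH3
Op 7: best P0=- P1=NH3
Op 8: best P0=NH0 P1=NH3
Op 9: best P0=NH0 P1=NH3
Op 10: best P0=- P1=NH3
Op 11: best P0=- P1=NH3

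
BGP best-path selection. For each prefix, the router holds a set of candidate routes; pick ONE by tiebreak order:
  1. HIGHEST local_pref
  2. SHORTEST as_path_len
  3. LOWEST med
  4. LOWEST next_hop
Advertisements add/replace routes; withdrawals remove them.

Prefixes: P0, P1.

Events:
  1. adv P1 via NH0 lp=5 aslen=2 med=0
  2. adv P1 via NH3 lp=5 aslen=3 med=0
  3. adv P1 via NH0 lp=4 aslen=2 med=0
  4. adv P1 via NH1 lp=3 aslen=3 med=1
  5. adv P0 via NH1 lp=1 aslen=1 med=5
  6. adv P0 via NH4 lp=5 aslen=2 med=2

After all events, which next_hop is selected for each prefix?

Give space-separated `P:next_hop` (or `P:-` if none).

Answer: P0:NH4 P1:NH3

Derivation:
Op 1: best P0=- P1=NH0
Op 2: best P0=- P1=NH0
Op 3: best P0=- P1=NH3
Op 4: best P0=- P1=NH3
Op 5: best P0=NH1 P1=NH3
Op 6: best P0=NH4 P1=NH3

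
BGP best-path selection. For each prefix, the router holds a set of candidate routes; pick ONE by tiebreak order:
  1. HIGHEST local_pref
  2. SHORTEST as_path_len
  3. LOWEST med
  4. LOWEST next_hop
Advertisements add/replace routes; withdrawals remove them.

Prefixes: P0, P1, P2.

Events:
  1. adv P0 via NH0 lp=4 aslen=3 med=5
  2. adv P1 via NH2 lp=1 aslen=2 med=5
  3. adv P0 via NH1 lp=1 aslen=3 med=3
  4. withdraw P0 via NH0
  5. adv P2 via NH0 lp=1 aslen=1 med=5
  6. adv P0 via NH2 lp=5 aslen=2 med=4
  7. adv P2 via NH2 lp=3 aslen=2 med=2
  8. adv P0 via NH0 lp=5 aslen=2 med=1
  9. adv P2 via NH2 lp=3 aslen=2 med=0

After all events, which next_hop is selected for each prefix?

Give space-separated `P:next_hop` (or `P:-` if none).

Op 1: best P0=NH0 P1=- P2=-
Op 2: best P0=NH0 P1=NH2 P2=-
Op 3: best P0=NH0 P1=NH2 P2=-
Op 4: best P0=NH1 P1=NH2 P2=-
Op 5: best P0=NH1 P1=NH2 P2=NH0
Op 6: best P0=NH2 P1=NH2 P2=NH0
Op 7: best P0=NH2 P1=NH2 P2=NH2
Op 8: best P0=NH0 P1=NH2 P2=NH2
Op 9: best P0=NH0 P1=NH2 P2=NH2

Answer: P0:NH0 P1:NH2 P2:NH2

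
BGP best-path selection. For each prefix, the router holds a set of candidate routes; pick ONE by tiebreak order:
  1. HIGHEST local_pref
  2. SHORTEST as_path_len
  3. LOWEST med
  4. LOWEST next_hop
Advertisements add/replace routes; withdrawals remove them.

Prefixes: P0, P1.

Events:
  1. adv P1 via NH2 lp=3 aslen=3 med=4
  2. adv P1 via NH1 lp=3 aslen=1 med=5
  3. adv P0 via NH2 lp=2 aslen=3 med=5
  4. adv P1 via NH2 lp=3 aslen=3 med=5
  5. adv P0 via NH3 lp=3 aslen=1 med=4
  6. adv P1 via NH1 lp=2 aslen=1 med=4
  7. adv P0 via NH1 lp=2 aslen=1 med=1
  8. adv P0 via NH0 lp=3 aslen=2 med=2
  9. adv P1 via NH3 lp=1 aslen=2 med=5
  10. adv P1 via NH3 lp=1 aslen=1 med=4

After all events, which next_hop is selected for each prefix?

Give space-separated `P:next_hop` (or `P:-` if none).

Answer: P0:NH3 P1:NH2

Derivation:
Op 1: best P0=- P1=NH2
Op 2: best P0=- P1=NH1
Op 3: best P0=NH2 P1=NH1
Op 4: best P0=NH2 P1=NH1
Op 5: best P0=NH3 P1=NH1
Op 6: best P0=NH3 P1=NH2
Op 7: best P0=NH3 P1=NH2
Op 8: best P0=NH3 P1=NH2
Op 9: best P0=NH3 P1=NH2
Op 10: best P0=NH3 P1=NH2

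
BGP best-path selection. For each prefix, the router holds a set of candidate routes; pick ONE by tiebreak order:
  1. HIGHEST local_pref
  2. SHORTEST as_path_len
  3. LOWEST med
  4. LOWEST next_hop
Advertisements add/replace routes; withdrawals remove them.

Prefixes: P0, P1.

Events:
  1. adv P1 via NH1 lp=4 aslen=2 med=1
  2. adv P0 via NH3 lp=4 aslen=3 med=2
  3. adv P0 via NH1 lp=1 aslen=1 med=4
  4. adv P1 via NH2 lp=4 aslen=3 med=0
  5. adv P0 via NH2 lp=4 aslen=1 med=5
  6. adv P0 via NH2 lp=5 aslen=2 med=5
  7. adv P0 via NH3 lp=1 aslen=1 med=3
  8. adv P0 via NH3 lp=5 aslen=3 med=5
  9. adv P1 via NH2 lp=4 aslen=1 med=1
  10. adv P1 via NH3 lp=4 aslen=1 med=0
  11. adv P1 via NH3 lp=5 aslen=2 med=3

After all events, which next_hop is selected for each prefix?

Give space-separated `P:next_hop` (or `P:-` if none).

Answer: P0:NH2 P1:NH3

Derivation:
Op 1: best P0=- P1=NH1
Op 2: best P0=NH3 P1=NH1
Op 3: best P0=NH3 P1=NH1
Op 4: best P0=NH3 P1=NH1
Op 5: best P0=NH2 P1=NH1
Op 6: best P0=NH2 P1=NH1
Op 7: best P0=NH2 P1=NH1
Op 8: best P0=NH2 P1=NH1
Op 9: best P0=NH2 P1=NH2
Op 10: best P0=NH2 P1=NH3
Op 11: best P0=NH2 P1=NH3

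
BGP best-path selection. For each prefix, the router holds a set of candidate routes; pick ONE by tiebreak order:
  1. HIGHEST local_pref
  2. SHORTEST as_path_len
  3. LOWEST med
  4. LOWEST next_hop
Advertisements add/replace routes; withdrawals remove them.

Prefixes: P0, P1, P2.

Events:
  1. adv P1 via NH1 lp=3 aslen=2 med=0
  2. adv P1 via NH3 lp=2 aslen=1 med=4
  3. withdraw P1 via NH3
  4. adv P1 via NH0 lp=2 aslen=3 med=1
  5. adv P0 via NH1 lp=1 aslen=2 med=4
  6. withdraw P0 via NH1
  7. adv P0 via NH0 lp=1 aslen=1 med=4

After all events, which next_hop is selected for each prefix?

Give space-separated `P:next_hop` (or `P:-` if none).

Op 1: best P0=- P1=NH1 P2=-
Op 2: best P0=- P1=NH1 P2=-
Op 3: best P0=- P1=NH1 P2=-
Op 4: best P0=- P1=NH1 P2=-
Op 5: best P0=NH1 P1=NH1 P2=-
Op 6: best P0=- P1=NH1 P2=-
Op 7: best P0=NH0 P1=NH1 P2=-

Answer: P0:NH0 P1:NH1 P2:-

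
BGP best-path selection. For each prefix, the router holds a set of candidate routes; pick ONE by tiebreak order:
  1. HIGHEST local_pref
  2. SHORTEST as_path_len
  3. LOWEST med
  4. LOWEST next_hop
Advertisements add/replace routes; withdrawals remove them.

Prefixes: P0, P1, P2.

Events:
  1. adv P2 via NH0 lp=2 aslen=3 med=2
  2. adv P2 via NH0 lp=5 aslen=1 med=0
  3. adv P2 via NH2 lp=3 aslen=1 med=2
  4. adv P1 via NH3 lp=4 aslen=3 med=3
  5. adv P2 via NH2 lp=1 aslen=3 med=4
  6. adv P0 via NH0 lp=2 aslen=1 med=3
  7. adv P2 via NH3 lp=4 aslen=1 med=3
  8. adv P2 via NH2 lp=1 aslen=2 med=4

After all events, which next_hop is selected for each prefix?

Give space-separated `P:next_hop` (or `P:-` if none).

Op 1: best P0=- P1=- P2=NH0
Op 2: best P0=- P1=- P2=NH0
Op 3: best P0=- P1=- P2=NH0
Op 4: best P0=- P1=NH3 P2=NH0
Op 5: best P0=- P1=NH3 P2=NH0
Op 6: best P0=NH0 P1=NH3 P2=NH0
Op 7: best P0=NH0 P1=NH3 P2=NH0
Op 8: best P0=NH0 P1=NH3 P2=NH0

Answer: P0:NH0 P1:NH3 P2:NH0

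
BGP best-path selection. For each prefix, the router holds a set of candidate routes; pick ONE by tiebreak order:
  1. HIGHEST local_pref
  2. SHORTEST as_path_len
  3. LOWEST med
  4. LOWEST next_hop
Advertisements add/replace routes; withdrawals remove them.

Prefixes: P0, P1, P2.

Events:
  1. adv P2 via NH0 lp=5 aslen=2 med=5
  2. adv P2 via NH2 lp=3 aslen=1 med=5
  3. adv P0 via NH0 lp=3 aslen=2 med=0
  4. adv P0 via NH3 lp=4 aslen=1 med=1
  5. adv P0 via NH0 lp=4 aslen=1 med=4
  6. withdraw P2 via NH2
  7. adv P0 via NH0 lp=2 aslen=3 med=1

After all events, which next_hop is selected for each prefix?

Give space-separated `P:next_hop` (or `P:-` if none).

Answer: P0:NH3 P1:- P2:NH0

Derivation:
Op 1: best P0=- P1=- P2=NH0
Op 2: best P0=- P1=- P2=NH0
Op 3: best P0=NH0 P1=- P2=NH0
Op 4: best P0=NH3 P1=- P2=NH0
Op 5: best P0=NH3 P1=- P2=NH0
Op 6: best P0=NH3 P1=- P2=NH0
Op 7: best P0=NH3 P1=- P2=NH0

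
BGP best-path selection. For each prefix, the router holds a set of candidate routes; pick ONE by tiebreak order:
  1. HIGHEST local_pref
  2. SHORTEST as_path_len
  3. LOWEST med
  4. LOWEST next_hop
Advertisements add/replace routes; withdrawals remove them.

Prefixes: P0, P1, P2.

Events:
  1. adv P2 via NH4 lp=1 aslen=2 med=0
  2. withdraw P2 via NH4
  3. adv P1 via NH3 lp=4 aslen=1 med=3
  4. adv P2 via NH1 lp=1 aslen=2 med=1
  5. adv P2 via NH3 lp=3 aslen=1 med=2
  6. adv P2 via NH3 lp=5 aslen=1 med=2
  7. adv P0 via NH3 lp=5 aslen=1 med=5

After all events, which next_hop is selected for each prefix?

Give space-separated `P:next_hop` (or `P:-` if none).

Op 1: best P0=- P1=- P2=NH4
Op 2: best P0=- P1=- P2=-
Op 3: best P0=- P1=NH3 P2=-
Op 4: best P0=- P1=NH3 P2=NH1
Op 5: best P0=- P1=NH3 P2=NH3
Op 6: best P0=- P1=NH3 P2=NH3
Op 7: best P0=NH3 P1=NH3 P2=NH3

Answer: P0:NH3 P1:NH3 P2:NH3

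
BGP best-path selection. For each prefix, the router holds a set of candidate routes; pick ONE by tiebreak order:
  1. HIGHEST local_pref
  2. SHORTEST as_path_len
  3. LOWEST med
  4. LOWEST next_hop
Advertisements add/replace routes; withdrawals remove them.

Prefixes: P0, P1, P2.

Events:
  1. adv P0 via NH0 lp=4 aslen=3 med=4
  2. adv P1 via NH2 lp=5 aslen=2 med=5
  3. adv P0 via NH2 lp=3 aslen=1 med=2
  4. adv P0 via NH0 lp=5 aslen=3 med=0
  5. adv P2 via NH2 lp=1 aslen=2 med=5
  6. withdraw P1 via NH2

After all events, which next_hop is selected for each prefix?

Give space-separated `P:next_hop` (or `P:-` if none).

Op 1: best P0=NH0 P1=- P2=-
Op 2: best P0=NH0 P1=NH2 P2=-
Op 3: best P0=NH0 P1=NH2 P2=-
Op 4: best P0=NH0 P1=NH2 P2=-
Op 5: best P0=NH0 P1=NH2 P2=NH2
Op 6: best P0=NH0 P1=- P2=NH2

Answer: P0:NH0 P1:- P2:NH2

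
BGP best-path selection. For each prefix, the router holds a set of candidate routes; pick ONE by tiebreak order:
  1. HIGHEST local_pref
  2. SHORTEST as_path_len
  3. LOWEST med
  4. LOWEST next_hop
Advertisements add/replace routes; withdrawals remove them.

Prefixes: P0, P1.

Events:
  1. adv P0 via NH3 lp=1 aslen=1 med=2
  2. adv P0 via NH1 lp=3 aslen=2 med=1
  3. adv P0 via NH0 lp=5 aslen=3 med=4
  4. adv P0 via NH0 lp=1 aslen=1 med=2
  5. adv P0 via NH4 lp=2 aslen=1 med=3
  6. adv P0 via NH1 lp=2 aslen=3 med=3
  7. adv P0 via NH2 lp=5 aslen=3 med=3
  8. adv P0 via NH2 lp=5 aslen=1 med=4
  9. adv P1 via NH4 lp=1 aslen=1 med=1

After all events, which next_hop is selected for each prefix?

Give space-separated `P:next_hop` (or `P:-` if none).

Op 1: best P0=NH3 P1=-
Op 2: best P0=NH1 P1=-
Op 3: best P0=NH0 P1=-
Op 4: best P0=NH1 P1=-
Op 5: best P0=NH1 P1=-
Op 6: best P0=NH4 P1=-
Op 7: best P0=NH2 P1=-
Op 8: best P0=NH2 P1=-
Op 9: best P0=NH2 P1=NH4

Answer: P0:NH2 P1:NH4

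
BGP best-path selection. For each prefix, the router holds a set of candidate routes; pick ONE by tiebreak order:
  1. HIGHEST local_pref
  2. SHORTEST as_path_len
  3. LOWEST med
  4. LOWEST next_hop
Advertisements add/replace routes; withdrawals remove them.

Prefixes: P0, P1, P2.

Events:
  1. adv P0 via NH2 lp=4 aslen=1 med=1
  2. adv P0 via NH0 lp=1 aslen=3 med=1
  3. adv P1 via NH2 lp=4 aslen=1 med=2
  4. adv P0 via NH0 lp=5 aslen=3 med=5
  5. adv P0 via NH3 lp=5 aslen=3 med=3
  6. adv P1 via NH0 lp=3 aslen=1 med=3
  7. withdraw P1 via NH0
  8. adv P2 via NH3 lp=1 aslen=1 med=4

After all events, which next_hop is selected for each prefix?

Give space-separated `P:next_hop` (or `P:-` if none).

Op 1: best P0=NH2 P1=- P2=-
Op 2: best P0=NH2 P1=- P2=-
Op 3: best P0=NH2 P1=NH2 P2=-
Op 4: best P0=NH0 P1=NH2 P2=-
Op 5: best P0=NH3 P1=NH2 P2=-
Op 6: best P0=NH3 P1=NH2 P2=-
Op 7: best P0=NH3 P1=NH2 P2=-
Op 8: best P0=NH3 P1=NH2 P2=NH3

Answer: P0:NH3 P1:NH2 P2:NH3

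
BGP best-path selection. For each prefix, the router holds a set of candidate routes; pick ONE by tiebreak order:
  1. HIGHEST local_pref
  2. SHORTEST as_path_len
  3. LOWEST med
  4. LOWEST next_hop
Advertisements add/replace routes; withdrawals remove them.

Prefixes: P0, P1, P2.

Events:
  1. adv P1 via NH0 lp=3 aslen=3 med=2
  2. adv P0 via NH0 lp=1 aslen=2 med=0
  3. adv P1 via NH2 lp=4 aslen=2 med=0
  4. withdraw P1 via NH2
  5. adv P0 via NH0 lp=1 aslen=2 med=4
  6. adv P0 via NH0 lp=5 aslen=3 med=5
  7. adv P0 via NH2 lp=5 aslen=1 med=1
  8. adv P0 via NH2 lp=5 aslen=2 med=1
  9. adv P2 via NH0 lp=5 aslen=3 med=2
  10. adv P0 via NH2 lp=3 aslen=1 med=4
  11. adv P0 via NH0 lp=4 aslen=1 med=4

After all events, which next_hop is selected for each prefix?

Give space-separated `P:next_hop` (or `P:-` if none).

Op 1: best P0=- P1=NH0 P2=-
Op 2: best P0=NH0 P1=NH0 P2=-
Op 3: best P0=NH0 P1=NH2 P2=-
Op 4: best P0=NH0 P1=NH0 P2=-
Op 5: best P0=NH0 P1=NH0 P2=-
Op 6: best P0=NH0 P1=NH0 P2=-
Op 7: best P0=NH2 P1=NH0 P2=-
Op 8: best P0=NH2 P1=NH0 P2=-
Op 9: best P0=NH2 P1=NH0 P2=NH0
Op 10: best P0=NH0 P1=NH0 P2=NH0
Op 11: best P0=NH0 P1=NH0 P2=NH0

Answer: P0:NH0 P1:NH0 P2:NH0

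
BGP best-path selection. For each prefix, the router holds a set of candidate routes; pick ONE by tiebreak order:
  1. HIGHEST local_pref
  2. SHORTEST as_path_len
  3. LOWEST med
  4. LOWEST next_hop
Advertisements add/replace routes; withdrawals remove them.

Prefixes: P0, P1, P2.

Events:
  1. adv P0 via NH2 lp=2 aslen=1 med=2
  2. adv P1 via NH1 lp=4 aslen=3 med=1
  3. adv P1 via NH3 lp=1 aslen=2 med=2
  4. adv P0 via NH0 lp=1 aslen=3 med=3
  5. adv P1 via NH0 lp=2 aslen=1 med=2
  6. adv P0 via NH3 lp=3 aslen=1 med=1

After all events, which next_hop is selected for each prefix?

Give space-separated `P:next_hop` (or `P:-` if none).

Op 1: best P0=NH2 P1=- P2=-
Op 2: best P0=NH2 P1=NH1 P2=-
Op 3: best P0=NH2 P1=NH1 P2=-
Op 4: best P0=NH2 P1=NH1 P2=-
Op 5: best P0=NH2 P1=NH1 P2=-
Op 6: best P0=NH3 P1=NH1 P2=-

Answer: P0:NH3 P1:NH1 P2:-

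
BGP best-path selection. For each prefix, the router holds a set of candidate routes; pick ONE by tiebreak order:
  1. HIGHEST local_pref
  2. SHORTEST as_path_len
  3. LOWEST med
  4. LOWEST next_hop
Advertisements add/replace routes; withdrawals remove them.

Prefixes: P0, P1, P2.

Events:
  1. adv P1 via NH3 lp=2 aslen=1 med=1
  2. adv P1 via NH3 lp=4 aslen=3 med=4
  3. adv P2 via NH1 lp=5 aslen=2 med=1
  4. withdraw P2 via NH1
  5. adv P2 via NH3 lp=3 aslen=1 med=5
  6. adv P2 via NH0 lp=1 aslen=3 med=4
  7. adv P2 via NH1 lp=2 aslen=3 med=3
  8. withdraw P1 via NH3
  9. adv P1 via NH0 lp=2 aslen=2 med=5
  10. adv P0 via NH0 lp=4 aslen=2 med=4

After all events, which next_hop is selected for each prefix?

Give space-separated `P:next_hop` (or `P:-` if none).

Op 1: best P0=- P1=NH3 P2=-
Op 2: best P0=- P1=NH3 P2=-
Op 3: best P0=- P1=NH3 P2=NH1
Op 4: best P0=- P1=NH3 P2=-
Op 5: best P0=- P1=NH3 P2=NH3
Op 6: best P0=- P1=NH3 P2=NH3
Op 7: best P0=- P1=NH3 P2=NH3
Op 8: best P0=- P1=- P2=NH3
Op 9: best P0=- P1=NH0 P2=NH3
Op 10: best P0=NH0 P1=NH0 P2=NH3

Answer: P0:NH0 P1:NH0 P2:NH3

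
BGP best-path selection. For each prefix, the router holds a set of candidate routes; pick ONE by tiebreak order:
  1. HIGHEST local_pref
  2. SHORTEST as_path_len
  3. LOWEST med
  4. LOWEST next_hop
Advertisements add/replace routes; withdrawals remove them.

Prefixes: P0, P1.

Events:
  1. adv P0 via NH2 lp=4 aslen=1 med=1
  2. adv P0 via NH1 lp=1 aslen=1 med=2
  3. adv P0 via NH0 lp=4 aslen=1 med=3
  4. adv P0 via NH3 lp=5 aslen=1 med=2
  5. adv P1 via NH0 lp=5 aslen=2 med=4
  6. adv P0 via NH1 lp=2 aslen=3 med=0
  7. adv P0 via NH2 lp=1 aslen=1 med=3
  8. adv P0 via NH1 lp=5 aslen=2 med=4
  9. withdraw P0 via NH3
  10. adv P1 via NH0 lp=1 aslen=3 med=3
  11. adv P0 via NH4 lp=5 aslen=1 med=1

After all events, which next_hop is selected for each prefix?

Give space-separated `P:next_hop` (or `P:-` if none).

Answer: P0:NH4 P1:NH0

Derivation:
Op 1: best P0=NH2 P1=-
Op 2: best P0=NH2 P1=-
Op 3: best P0=NH2 P1=-
Op 4: best P0=NH3 P1=-
Op 5: best P0=NH3 P1=NH0
Op 6: best P0=NH3 P1=NH0
Op 7: best P0=NH3 P1=NH0
Op 8: best P0=NH3 P1=NH0
Op 9: best P0=NH1 P1=NH0
Op 10: best P0=NH1 P1=NH0
Op 11: best P0=NH4 P1=NH0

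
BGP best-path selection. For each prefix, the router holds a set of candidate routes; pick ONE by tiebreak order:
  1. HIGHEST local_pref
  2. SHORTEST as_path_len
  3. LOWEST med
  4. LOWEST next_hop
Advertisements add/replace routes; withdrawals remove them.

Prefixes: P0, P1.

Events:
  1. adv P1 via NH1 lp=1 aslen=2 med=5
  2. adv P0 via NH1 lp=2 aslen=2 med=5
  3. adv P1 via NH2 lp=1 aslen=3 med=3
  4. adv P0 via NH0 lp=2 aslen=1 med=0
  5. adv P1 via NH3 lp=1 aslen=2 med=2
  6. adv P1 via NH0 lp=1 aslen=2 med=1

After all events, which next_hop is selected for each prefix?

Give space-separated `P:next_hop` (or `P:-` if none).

Op 1: best P0=- P1=NH1
Op 2: best P0=NH1 P1=NH1
Op 3: best P0=NH1 P1=NH1
Op 4: best P0=NH0 P1=NH1
Op 5: best P0=NH0 P1=NH3
Op 6: best P0=NH0 P1=NH0

Answer: P0:NH0 P1:NH0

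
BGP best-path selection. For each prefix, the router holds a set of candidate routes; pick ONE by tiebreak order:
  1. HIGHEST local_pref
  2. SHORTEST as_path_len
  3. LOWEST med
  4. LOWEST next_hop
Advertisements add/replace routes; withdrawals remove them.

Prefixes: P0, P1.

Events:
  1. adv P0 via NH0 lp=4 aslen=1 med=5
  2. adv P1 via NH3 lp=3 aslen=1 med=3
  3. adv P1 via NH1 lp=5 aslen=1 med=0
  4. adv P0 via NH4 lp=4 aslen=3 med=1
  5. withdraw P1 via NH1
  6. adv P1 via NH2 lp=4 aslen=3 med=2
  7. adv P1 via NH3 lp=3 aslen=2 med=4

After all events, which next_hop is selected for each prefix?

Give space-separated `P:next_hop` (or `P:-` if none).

Answer: P0:NH0 P1:NH2

Derivation:
Op 1: best P0=NH0 P1=-
Op 2: best P0=NH0 P1=NH3
Op 3: best P0=NH0 P1=NH1
Op 4: best P0=NH0 P1=NH1
Op 5: best P0=NH0 P1=NH3
Op 6: best P0=NH0 P1=NH2
Op 7: best P0=NH0 P1=NH2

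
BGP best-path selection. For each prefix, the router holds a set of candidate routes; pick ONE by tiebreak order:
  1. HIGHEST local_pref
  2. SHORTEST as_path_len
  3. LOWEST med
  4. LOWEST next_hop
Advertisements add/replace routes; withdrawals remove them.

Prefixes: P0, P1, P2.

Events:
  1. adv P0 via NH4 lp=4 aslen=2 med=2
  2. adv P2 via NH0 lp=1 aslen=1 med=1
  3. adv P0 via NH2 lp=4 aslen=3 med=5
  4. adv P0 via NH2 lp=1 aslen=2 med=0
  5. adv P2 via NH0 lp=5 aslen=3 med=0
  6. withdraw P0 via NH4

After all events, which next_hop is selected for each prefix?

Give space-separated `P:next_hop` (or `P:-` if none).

Answer: P0:NH2 P1:- P2:NH0

Derivation:
Op 1: best P0=NH4 P1=- P2=-
Op 2: best P0=NH4 P1=- P2=NH0
Op 3: best P0=NH4 P1=- P2=NH0
Op 4: best P0=NH4 P1=- P2=NH0
Op 5: best P0=NH4 P1=- P2=NH0
Op 6: best P0=NH2 P1=- P2=NH0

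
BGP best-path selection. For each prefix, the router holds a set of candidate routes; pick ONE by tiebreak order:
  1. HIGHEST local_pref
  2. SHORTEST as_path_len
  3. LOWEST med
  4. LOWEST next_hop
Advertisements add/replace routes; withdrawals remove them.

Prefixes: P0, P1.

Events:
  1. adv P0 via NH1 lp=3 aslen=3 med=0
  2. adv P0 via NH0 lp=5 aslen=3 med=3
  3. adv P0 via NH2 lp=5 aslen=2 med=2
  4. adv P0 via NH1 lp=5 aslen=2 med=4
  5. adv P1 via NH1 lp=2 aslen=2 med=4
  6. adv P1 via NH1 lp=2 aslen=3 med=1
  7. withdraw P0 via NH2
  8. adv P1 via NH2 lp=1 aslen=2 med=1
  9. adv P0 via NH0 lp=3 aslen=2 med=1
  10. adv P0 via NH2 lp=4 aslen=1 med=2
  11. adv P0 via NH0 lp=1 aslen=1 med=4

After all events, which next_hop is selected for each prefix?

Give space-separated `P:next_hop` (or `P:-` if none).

Op 1: best P0=NH1 P1=-
Op 2: best P0=NH0 P1=-
Op 3: best P0=NH2 P1=-
Op 4: best P0=NH2 P1=-
Op 5: best P0=NH2 P1=NH1
Op 6: best P0=NH2 P1=NH1
Op 7: best P0=NH1 P1=NH1
Op 8: best P0=NH1 P1=NH1
Op 9: best P0=NH1 P1=NH1
Op 10: best P0=NH1 P1=NH1
Op 11: best P0=NH1 P1=NH1

Answer: P0:NH1 P1:NH1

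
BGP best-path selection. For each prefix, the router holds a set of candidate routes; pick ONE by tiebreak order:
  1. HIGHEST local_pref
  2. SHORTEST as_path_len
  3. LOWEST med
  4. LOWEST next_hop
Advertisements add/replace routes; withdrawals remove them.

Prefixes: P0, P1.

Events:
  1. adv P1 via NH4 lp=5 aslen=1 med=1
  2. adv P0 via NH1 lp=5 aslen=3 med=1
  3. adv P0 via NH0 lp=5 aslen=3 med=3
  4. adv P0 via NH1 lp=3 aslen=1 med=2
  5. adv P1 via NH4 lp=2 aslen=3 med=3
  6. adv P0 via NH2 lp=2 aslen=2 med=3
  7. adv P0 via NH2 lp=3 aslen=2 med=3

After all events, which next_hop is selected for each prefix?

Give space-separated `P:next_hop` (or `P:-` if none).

Answer: P0:NH0 P1:NH4

Derivation:
Op 1: best P0=- P1=NH4
Op 2: best P0=NH1 P1=NH4
Op 3: best P0=NH1 P1=NH4
Op 4: best P0=NH0 P1=NH4
Op 5: best P0=NH0 P1=NH4
Op 6: best P0=NH0 P1=NH4
Op 7: best P0=NH0 P1=NH4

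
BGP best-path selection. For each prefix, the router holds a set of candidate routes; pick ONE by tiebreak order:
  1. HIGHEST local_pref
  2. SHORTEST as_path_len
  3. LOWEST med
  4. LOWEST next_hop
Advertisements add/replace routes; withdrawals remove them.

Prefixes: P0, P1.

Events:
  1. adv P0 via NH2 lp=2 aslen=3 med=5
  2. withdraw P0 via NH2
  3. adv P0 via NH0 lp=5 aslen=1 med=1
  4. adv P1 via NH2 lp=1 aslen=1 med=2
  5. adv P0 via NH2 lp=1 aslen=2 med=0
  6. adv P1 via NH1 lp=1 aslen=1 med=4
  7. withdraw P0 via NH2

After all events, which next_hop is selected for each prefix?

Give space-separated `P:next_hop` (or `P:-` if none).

Op 1: best P0=NH2 P1=-
Op 2: best P0=- P1=-
Op 3: best P0=NH0 P1=-
Op 4: best P0=NH0 P1=NH2
Op 5: best P0=NH0 P1=NH2
Op 6: best P0=NH0 P1=NH2
Op 7: best P0=NH0 P1=NH2

Answer: P0:NH0 P1:NH2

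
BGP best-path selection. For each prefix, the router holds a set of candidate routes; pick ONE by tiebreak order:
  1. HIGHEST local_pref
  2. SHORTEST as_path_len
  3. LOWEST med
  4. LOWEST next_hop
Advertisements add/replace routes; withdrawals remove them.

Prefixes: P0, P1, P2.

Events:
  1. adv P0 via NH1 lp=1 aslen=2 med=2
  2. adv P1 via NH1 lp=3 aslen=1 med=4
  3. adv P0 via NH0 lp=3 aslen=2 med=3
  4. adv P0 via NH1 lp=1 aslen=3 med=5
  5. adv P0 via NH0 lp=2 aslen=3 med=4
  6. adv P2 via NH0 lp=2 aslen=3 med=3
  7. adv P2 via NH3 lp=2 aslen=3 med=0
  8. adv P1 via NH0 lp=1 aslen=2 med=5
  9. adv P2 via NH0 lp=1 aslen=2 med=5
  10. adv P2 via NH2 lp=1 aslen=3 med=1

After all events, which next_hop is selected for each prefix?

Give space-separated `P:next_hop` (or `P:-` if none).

Answer: P0:NH0 P1:NH1 P2:NH3

Derivation:
Op 1: best P0=NH1 P1=- P2=-
Op 2: best P0=NH1 P1=NH1 P2=-
Op 3: best P0=NH0 P1=NH1 P2=-
Op 4: best P0=NH0 P1=NH1 P2=-
Op 5: best P0=NH0 P1=NH1 P2=-
Op 6: best P0=NH0 P1=NH1 P2=NH0
Op 7: best P0=NH0 P1=NH1 P2=NH3
Op 8: best P0=NH0 P1=NH1 P2=NH3
Op 9: best P0=NH0 P1=NH1 P2=NH3
Op 10: best P0=NH0 P1=NH1 P2=NH3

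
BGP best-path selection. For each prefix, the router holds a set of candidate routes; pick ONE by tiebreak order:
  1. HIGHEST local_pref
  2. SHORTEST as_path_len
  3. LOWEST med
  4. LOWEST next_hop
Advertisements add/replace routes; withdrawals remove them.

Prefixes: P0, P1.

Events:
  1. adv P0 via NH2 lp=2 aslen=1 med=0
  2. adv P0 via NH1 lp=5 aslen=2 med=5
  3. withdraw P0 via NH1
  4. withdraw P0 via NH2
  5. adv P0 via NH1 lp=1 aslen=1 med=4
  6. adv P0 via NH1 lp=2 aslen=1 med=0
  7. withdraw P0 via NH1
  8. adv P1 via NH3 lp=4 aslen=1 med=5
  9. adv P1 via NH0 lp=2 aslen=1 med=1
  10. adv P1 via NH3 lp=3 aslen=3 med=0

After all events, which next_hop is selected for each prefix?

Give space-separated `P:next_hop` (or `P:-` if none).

Answer: P0:- P1:NH3

Derivation:
Op 1: best P0=NH2 P1=-
Op 2: best P0=NH1 P1=-
Op 3: best P0=NH2 P1=-
Op 4: best P0=- P1=-
Op 5: best P0=NH1 P1=-
Op 6: best P0=NH1 P1=-
Op 7: best P0=- P1=-
Op 8: best P0=- P1=NH3
Op 9: best P0=- P1=NH3
Op 10: best P0=- P1=NH3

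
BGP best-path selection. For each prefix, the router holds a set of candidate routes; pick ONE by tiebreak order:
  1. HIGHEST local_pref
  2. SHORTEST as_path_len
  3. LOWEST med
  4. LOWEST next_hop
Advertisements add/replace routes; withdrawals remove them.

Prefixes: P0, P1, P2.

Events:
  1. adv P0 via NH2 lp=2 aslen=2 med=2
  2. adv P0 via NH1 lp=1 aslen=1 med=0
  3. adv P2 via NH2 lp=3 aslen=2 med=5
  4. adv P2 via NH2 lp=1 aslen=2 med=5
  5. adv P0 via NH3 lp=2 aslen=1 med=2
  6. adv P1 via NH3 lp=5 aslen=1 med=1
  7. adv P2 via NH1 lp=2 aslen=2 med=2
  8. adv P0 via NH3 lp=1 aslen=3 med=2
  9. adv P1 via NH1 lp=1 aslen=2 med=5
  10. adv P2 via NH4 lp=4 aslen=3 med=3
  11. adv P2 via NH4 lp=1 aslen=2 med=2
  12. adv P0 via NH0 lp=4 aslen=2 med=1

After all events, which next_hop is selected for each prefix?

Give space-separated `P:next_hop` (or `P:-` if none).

Answer: P0:NH0 P1:NH3 P2:NH1

Derivation:
Op 1: best P0=NH2 P1=- P2=-
Op 2: best P0=NH2 P1=- P2=-
Op 3: best P0=NH2 P1=- P2=NH2
Op 4: best P0=NH2 P1=- P2=NH2
Op 5: best P0=NH3 P1=- P2=NH2
Op 6: best P0=NH3 P1=NH3 P2=NH2
Op 7: best P0=NH3 P1=NH3 P2=NH1
Op 8: best P0=NH2 P1=NH3 P2=NH1
Op 9: best P0=NH2 P1=NH3 P2=NH1
Op 10: best P0=NH2 P1=NH3 P2=NH4
Op 11: best P0=NH2 P1=NH3 P2=NH1
Op 12: best P0=NH0 P1=NH3 P2=NH1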